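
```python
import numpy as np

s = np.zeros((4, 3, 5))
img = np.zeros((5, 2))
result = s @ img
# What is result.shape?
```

(4, 3, 2)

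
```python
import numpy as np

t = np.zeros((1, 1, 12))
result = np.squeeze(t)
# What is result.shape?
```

(12,)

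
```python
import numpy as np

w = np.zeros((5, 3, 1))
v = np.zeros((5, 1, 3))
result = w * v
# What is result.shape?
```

(5, 3, 3)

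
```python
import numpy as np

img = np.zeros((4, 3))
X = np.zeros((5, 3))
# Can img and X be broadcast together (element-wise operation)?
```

No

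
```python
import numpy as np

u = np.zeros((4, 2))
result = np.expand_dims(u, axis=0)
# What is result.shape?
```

(1, 4, 2)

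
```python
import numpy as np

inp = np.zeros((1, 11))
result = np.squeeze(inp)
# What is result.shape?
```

(11,)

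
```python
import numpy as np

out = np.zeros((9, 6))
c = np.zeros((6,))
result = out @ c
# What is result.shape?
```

(9,)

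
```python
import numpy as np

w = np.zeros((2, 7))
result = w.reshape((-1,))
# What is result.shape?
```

(14,)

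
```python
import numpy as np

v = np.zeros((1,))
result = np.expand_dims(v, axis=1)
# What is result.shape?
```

(1, 1)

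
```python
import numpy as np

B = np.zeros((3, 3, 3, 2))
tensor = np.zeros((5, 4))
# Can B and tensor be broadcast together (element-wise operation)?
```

No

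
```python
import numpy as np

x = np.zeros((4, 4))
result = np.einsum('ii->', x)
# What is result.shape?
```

()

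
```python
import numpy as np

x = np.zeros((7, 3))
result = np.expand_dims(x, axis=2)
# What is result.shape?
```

(7, 3, 1)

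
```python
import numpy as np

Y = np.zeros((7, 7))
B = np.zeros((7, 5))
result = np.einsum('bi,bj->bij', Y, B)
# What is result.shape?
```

(7, 7, 5)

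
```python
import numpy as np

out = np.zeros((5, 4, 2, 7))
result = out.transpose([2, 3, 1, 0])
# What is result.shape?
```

(2, 7, 4, 5)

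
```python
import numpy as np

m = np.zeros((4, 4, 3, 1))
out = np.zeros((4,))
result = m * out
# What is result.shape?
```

(4, 4, 3, 4)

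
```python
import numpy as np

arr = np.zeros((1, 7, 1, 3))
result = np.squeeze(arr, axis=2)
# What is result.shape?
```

(1, 7, 3)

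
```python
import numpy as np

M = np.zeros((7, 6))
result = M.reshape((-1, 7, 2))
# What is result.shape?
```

(3, 7, 2)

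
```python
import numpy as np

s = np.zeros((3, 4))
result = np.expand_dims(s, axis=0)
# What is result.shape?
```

(1, 3, 4)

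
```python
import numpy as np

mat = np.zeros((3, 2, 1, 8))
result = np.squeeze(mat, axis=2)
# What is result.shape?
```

(3, 2, 8)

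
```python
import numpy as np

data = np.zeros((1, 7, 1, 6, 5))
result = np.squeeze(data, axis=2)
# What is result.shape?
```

(1, 7, 6, 5)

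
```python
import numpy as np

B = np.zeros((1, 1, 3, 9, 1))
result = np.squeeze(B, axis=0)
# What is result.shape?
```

(1, 3, 9, 1)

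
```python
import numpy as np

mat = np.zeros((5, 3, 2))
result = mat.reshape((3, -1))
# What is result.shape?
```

(3, 10)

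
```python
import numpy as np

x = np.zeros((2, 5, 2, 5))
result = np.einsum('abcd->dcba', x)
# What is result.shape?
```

(5, 2, 5, 2)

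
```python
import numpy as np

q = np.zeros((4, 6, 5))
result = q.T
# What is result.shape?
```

(5, 6, 4)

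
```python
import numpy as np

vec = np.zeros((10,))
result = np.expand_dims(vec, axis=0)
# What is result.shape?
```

(1, 10)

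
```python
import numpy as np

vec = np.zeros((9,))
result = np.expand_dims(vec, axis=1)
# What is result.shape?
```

(9, 1)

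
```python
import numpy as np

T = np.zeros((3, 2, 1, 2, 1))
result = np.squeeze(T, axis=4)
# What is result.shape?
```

(3, 2, 1, 2)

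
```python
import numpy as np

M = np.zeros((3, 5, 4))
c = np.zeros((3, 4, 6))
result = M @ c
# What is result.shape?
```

(3, 5, 6)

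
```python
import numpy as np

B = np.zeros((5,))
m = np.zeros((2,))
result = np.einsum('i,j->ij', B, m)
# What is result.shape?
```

(5, 2)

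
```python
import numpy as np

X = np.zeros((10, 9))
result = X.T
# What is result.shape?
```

(9, 10)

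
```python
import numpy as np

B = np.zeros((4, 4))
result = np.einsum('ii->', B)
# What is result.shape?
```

()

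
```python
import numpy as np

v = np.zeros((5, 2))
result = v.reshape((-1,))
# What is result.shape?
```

(10,)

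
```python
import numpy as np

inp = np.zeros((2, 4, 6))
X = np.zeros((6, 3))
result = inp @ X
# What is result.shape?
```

(2, 4, 3)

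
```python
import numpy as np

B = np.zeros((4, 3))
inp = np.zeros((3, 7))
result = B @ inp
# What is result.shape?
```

(4, 7)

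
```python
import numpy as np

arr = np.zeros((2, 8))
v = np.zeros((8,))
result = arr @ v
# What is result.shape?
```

(2,)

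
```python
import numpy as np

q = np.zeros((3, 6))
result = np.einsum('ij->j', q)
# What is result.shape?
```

(6,)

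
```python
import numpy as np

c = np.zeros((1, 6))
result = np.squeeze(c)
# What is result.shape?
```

(6,)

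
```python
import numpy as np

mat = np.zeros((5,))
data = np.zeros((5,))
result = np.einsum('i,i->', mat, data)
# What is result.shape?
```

()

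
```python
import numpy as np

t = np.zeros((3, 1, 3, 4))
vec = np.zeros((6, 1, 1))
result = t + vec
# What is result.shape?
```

(3, 6, 3, 4)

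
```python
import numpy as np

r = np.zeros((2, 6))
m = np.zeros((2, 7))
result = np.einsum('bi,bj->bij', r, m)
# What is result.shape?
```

(2, 6, 7)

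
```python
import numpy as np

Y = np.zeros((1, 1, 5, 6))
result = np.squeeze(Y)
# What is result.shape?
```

(5, 6)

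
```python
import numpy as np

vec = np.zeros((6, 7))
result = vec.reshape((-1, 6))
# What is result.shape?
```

(7, 6)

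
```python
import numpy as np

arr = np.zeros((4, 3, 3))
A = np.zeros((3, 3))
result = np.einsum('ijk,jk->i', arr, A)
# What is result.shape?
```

(4,)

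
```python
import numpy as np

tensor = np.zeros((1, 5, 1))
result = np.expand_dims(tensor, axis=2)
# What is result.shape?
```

(1, 5, 1, 1)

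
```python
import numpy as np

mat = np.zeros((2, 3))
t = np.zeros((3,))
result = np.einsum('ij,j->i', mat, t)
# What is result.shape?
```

(2,)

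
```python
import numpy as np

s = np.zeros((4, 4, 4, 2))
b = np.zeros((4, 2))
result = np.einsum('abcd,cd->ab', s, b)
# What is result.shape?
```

(4, 4)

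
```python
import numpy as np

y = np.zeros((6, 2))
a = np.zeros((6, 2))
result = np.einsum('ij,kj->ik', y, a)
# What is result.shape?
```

(6, 6)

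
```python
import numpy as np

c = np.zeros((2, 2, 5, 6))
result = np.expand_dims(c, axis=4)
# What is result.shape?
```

(2, 2, 5, 6, 1)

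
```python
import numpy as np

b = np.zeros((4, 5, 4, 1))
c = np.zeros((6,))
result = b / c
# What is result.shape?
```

(4, 5, 4, 6)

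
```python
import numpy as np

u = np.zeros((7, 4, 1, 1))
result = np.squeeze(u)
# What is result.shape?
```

(7, 4)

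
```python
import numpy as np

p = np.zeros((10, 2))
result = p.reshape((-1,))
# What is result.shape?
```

(20,)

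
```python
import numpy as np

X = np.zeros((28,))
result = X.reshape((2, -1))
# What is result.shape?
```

(2, 14)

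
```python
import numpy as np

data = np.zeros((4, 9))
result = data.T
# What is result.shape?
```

(9, 4)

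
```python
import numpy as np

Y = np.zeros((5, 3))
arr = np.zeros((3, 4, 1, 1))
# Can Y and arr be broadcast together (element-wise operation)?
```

Yes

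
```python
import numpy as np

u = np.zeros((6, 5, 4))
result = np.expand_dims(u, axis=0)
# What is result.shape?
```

(1, 6, 5, 4)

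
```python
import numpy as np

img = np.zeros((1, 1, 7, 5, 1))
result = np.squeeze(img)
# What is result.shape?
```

(7, 5)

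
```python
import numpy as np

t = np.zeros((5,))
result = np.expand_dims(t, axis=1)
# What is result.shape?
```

(5, 1)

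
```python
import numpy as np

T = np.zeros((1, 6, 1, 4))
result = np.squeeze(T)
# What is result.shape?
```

(6, 4)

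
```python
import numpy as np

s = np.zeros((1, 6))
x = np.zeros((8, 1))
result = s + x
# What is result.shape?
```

(8, 6)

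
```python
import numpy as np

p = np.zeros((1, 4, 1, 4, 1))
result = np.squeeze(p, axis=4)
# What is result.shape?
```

(1, 4, 1, 4)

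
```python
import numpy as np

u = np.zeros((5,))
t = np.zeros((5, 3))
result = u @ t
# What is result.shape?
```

(3,)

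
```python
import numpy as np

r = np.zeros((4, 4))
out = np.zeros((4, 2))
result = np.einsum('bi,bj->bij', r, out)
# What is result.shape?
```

(4, 4, 2)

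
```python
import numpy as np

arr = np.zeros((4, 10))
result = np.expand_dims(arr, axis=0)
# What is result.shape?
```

(1, 4, 10)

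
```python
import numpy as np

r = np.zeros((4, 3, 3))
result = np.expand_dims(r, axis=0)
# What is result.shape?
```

(1, 4, 3, 3)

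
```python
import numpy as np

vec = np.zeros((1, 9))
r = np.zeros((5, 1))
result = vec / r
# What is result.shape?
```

(5, 9)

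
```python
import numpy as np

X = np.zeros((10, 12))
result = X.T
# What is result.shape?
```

(12, 10)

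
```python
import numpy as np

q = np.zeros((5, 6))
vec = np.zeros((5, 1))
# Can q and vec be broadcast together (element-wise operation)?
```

Yes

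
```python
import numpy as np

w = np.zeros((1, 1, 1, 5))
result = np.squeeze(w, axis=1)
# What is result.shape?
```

(1, 1, 5)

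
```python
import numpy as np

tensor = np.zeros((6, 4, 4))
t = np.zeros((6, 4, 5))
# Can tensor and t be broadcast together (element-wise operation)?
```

No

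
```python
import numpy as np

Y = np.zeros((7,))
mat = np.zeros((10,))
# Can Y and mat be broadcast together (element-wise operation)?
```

No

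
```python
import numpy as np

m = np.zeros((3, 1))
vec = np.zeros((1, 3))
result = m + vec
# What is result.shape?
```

(3, 3)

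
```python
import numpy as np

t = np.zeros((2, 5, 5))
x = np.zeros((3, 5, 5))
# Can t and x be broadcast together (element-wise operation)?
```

No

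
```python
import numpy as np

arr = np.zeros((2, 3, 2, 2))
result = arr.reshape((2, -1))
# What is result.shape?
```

(2, 12)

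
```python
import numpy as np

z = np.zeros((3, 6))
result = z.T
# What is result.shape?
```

(6, 3)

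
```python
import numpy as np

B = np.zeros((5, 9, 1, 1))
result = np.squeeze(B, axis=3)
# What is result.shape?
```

(5, 9, 1)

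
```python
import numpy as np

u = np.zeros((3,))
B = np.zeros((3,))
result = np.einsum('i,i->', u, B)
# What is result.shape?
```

()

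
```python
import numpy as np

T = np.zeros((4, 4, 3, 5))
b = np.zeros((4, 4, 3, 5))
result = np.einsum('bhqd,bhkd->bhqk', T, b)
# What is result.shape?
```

(4, 4, 3, 3)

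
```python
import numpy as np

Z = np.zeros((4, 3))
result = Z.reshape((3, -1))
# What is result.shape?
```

(3, 4)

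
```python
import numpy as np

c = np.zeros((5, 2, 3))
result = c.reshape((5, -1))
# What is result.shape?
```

(5, 6)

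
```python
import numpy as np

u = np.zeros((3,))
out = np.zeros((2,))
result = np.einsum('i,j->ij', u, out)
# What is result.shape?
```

(3, 2)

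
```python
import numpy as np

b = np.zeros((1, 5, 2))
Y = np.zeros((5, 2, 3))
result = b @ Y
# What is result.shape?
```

(5, 5, 3)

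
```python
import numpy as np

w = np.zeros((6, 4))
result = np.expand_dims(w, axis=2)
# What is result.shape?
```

(6, 4, 1)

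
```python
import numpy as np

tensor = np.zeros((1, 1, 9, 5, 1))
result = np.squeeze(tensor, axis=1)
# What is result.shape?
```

(1, 9, 5, 1)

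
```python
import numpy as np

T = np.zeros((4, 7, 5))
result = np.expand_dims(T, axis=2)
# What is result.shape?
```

(4, 7, 1, 5)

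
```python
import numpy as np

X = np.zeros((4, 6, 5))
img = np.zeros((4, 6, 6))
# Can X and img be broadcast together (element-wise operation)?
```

No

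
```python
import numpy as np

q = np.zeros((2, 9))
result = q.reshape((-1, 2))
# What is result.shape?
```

(9, 2)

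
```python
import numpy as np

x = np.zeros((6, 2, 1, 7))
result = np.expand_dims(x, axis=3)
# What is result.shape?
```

(6, 2, 1, 1, 7)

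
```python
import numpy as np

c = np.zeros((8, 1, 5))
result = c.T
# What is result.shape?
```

(5, 1, 8)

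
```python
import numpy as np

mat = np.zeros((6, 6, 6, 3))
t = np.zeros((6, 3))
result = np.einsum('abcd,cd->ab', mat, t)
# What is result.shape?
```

(6, 6)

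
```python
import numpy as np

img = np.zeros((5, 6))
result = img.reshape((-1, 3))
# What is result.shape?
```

(10, 3)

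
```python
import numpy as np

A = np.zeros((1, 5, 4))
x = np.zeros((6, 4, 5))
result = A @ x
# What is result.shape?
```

(6, 5, 5)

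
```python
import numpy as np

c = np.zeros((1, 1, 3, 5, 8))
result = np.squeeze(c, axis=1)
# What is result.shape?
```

(1, 3, 5, 8)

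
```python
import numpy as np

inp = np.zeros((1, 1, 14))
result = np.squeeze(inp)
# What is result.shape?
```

(14,)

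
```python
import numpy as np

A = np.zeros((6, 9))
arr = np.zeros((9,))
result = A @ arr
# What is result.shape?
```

(6,)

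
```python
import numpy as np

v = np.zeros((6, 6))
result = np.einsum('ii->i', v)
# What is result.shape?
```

(6,)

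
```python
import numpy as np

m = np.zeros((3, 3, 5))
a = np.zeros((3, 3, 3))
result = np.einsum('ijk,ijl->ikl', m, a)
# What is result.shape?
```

(3, 5, 3)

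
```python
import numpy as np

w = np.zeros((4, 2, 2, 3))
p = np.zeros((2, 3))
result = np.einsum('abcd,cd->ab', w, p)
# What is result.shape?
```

(4, 2)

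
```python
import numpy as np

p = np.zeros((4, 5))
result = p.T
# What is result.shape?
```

(5, 4)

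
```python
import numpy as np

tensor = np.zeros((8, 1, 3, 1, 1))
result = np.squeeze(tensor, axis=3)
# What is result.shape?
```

(8, 1, 3, 1)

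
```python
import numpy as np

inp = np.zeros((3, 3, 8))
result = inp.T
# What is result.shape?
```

(8, 3, 3)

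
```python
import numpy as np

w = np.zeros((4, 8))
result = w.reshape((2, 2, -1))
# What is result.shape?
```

(2, 2, 8)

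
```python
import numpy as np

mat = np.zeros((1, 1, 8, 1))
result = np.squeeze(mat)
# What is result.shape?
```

(8,)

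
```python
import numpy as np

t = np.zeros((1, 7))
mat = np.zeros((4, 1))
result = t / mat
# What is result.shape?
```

(4, 7)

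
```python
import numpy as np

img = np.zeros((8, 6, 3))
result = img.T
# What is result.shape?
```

(3, 6, 8)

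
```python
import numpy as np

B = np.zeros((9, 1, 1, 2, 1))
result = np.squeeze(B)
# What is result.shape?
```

(9, 2)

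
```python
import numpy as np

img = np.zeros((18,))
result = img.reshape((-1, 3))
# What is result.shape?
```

(6, 3)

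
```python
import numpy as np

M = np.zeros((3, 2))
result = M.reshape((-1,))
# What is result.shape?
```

(6,)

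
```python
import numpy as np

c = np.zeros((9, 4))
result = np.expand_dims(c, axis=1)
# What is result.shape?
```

(9, 1, 4)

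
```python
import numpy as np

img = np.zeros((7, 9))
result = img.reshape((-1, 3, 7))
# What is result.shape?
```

(3, 3, 7)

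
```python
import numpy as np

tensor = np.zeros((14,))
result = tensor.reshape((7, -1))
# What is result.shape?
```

(7, 2)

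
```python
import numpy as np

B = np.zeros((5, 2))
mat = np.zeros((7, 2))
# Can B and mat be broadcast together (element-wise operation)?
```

No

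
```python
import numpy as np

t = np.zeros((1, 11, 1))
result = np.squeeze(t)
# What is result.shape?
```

(11,)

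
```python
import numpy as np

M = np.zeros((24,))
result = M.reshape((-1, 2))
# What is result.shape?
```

(12, 2)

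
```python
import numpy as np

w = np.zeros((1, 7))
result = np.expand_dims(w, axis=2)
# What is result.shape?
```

(1, 7, 1)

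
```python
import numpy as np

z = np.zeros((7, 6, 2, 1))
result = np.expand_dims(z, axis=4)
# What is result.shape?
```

(7, 6, 2, 1, 1)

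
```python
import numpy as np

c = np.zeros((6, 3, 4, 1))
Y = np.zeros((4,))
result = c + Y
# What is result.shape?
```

(6, 3, 4, 4)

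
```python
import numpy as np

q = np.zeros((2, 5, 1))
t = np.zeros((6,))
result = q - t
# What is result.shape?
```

(2, 5, 6)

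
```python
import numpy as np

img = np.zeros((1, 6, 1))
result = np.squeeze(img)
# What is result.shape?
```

(6,)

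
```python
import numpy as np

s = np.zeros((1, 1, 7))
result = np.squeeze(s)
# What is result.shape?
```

(7,)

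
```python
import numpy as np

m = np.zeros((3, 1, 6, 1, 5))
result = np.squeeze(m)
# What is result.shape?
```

(3, 6, 5)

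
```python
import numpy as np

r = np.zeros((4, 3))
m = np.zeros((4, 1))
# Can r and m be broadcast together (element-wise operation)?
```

Yes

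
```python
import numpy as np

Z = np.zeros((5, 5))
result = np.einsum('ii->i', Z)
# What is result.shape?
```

(5,)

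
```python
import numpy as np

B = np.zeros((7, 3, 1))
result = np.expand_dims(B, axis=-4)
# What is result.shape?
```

(1, 7, 3, 1)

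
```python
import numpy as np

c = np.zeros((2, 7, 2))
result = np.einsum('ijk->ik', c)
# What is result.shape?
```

(2, 2)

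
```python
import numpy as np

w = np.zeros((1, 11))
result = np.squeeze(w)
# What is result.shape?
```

(11,)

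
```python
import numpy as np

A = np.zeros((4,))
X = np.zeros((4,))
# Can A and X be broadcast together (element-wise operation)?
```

Yes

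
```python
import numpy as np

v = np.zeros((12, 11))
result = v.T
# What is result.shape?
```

(11, 12)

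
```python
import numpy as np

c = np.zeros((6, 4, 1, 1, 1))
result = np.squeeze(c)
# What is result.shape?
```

(6, 4)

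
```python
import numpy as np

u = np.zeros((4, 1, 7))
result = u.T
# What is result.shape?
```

(7, 1, 4)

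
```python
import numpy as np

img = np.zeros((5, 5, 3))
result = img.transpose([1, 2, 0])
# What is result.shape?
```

(5, 3, 5)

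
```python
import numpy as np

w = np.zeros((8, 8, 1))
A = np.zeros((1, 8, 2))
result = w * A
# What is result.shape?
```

(8, 8, 2)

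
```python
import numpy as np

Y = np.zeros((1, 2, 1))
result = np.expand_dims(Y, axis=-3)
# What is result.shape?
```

(1, 1, 2, 1)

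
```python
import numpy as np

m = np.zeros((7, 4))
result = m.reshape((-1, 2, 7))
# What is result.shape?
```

(2, 2, 7)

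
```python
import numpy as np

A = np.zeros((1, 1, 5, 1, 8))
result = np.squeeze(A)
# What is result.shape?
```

(5, 8)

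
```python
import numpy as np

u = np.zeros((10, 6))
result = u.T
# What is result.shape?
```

(6, 10)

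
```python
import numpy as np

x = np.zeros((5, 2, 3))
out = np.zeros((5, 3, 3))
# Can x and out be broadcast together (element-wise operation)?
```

No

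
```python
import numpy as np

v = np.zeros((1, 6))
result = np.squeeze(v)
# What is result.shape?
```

(6,)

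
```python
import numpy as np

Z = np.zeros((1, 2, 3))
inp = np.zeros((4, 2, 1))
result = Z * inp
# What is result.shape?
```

(4, 2, 3)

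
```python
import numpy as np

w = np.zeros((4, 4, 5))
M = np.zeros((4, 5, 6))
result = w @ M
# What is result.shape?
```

(4, 4, 6)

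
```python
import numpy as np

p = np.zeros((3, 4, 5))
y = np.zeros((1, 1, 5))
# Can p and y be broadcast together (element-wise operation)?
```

Yes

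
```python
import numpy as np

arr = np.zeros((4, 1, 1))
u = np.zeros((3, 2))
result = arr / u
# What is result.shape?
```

(4, 3, 2)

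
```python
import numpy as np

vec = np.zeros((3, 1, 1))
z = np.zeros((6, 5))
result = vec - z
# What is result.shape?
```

(3, 6, 5)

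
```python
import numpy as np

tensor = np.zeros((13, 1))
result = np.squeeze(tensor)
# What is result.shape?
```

(13,)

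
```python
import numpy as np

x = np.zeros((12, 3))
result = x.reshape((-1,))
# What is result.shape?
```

(36,)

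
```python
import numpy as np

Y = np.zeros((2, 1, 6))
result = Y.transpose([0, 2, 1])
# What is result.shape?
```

(2, 6, 1)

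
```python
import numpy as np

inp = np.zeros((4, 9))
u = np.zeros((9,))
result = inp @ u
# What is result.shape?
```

(4,)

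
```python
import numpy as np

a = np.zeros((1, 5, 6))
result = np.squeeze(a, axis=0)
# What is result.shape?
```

(5, 6)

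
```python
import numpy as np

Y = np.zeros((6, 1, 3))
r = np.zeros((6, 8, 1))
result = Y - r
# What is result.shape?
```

(6, 8, 3)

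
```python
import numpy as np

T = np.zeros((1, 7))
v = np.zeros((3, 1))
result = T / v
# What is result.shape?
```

(3, 7)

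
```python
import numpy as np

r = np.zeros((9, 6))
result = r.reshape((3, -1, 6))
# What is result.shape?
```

(3, 3, 6)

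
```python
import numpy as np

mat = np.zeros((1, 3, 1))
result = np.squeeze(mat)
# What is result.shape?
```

(3,)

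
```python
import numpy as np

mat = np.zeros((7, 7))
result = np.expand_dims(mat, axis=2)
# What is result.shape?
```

(7, 7, 1)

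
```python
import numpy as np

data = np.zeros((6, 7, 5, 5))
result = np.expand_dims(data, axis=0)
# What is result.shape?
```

(1, 6, 7, 5, 5)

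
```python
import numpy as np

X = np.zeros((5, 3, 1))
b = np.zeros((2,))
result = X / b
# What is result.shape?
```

(5, 3, 2)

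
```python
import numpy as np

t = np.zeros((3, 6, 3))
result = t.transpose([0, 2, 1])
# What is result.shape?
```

(3, 3, 6)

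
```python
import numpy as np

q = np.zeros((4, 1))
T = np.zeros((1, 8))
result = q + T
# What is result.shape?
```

(4, 8)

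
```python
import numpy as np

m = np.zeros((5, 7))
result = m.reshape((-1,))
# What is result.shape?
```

(35,)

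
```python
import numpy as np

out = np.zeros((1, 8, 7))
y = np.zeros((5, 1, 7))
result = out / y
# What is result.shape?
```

(5, 8, 7)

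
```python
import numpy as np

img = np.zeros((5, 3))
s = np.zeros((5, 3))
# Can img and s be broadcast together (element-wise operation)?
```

Yes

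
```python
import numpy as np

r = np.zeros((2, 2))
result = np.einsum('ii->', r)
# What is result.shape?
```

()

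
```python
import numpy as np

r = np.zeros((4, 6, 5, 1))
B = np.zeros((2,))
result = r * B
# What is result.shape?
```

(4, 6, 5, 2)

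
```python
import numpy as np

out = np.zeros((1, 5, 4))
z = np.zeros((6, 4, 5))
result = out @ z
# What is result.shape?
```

(6, 5, 5)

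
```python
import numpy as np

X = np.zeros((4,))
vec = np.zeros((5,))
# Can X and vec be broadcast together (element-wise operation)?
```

No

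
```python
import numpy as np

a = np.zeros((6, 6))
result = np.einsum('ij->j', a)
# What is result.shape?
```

(6,)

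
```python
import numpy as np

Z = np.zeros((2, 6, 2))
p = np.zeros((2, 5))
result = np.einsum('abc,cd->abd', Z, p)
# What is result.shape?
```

(2, 6, 5)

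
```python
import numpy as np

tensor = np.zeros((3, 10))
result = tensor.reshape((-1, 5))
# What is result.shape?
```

(6, 5)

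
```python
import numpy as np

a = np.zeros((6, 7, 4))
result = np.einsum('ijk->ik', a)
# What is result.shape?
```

(6, 4)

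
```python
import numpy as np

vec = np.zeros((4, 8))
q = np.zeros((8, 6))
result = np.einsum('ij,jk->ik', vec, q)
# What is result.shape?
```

(4, 6)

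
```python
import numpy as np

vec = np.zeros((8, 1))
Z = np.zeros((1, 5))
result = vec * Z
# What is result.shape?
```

(8, 5)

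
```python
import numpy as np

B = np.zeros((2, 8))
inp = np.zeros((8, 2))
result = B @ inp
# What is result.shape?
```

(2, 2)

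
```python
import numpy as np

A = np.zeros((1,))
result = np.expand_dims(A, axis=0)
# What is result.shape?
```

(1, 1)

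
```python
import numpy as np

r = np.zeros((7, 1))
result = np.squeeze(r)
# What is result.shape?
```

(7,)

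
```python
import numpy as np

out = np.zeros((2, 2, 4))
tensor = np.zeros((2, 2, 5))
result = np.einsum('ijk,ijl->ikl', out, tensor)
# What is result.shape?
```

(2, 4, 5)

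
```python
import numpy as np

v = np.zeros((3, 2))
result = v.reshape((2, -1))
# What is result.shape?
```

(2, 3)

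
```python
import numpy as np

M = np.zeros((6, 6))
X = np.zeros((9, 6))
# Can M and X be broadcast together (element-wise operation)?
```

No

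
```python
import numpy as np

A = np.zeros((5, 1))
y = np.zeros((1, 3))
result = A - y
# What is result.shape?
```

(5, 3)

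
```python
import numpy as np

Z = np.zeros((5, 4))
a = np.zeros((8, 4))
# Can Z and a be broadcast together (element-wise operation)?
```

No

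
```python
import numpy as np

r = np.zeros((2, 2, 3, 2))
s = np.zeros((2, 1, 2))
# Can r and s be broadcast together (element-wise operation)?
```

Yes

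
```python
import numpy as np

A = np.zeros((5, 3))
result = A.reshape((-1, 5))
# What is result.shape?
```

(3, 5)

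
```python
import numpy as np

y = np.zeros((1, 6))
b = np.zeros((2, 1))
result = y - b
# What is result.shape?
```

(2, 6)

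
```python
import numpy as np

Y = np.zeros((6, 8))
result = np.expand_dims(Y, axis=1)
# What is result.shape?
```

(6, 1, 8)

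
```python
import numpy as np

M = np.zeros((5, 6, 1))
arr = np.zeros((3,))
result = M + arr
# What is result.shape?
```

(5, 6, 3)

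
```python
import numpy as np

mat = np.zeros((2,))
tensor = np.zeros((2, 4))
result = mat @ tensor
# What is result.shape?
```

(4,)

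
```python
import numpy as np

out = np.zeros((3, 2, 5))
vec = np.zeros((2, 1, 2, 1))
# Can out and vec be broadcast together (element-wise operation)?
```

Yes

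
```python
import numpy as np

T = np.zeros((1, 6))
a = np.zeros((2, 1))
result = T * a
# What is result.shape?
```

(2, 6)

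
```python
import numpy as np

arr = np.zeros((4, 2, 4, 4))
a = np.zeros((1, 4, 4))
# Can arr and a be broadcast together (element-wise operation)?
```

Yes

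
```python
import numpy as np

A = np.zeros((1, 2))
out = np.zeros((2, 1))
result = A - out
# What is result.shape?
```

(2, 2)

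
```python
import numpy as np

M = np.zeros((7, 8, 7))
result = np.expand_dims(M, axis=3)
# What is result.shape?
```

(7, 8, 7, 1)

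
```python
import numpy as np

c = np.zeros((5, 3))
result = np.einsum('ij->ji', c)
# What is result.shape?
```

(3, 5)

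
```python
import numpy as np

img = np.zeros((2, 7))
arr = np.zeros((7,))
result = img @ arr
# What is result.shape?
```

(2,)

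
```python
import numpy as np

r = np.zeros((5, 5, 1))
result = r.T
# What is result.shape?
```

(1, 5, 5)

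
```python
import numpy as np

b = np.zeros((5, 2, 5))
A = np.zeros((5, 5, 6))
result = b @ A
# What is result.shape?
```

(5, 2, 6)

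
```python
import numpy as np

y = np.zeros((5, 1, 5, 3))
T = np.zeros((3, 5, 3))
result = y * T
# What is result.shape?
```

(5, 3, 5, 3)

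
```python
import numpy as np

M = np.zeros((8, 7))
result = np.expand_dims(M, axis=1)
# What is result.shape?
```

(8, 1, 7)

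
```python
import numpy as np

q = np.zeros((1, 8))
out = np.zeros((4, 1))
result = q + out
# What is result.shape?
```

(4, 8)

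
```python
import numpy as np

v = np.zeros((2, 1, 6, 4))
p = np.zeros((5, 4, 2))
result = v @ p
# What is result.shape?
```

(2, 5, 6, 2)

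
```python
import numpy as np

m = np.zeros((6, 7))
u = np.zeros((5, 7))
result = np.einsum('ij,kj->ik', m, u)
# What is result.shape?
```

(6, 5)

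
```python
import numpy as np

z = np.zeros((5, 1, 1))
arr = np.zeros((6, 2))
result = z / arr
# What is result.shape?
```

(5, 6, 2)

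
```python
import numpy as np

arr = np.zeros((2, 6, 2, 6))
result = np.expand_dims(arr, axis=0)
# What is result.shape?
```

(1, 2, 6, 2, 6)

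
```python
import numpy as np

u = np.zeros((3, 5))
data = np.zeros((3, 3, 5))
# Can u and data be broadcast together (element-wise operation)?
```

Yes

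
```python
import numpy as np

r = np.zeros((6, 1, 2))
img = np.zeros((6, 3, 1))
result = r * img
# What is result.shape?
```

(6, 3, 2)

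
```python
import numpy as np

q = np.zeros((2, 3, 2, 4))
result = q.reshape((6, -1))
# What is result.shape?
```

(6, 8)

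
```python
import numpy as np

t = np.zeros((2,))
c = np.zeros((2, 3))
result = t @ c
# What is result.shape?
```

(3,)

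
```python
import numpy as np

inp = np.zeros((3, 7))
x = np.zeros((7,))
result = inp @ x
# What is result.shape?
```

(3,)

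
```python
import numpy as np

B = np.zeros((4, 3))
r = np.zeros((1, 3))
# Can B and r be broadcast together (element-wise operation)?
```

Yes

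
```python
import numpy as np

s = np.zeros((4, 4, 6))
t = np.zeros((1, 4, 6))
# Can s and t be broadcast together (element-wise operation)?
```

Yes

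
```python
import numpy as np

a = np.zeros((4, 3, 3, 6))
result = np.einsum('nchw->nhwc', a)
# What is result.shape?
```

(4, 3, 6, 3)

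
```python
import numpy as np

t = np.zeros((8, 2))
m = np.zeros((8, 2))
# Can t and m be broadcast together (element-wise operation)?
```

Yes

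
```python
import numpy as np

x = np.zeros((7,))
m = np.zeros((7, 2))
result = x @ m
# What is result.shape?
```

(2,)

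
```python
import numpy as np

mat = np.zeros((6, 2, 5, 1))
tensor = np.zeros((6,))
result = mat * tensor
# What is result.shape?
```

(6, 2, 5, 6)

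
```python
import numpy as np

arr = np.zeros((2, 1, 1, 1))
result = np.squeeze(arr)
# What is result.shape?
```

(2,)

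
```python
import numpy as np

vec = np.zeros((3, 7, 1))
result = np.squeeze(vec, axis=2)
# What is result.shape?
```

(3, 7)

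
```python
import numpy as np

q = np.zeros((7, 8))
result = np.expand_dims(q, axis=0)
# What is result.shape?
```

(1, 7, 8)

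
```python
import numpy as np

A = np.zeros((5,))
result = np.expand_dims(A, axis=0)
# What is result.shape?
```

(1, 5)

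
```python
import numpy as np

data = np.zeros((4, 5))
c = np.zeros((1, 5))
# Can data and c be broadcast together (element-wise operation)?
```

Yes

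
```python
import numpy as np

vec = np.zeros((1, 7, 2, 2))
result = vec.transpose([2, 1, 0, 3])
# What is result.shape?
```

(2, 7, 1, 2)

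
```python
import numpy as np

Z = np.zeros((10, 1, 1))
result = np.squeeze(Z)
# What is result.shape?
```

(10,)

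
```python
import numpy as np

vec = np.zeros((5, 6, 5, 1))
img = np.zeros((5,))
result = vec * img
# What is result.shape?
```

(5, 6, 5, 5)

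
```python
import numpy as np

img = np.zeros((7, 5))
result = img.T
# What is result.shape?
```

(5, 7)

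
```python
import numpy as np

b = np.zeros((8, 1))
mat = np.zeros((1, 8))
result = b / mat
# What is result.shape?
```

(8, 8)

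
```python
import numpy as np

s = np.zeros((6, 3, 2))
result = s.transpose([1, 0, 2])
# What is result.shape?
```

(3, 6, 2)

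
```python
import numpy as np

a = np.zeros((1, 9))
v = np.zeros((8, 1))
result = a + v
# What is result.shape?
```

(8, 9)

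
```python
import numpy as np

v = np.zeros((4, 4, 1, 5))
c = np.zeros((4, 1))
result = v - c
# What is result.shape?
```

(4, 4, 4, 5)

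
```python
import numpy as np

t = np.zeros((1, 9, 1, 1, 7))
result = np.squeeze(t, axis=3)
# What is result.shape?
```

(1, 9, 1, 7)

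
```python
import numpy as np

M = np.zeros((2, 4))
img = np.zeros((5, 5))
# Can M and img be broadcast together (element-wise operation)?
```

No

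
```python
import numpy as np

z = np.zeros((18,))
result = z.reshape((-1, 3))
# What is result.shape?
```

(6, 3)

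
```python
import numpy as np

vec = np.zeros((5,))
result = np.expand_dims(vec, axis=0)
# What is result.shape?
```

(1, 5)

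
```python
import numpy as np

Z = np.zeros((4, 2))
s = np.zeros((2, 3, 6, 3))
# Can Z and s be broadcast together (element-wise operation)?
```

No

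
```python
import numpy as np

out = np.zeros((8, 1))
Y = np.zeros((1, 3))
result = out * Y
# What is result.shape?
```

(8, 3)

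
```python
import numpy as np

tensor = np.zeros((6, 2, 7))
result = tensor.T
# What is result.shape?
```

(7, 2, 6)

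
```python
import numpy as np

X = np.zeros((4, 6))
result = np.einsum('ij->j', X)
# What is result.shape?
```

(6,)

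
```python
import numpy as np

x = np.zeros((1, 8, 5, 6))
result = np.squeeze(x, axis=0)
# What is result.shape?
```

(8, 5, 6)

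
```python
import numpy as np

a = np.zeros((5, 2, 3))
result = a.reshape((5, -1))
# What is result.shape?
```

(5, 6)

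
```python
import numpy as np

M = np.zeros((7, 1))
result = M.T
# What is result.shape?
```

(1, 7)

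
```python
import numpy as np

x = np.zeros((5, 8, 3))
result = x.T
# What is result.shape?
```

(3, 8, 5)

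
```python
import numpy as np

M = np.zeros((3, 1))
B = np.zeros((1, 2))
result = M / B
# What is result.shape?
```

(3, 2)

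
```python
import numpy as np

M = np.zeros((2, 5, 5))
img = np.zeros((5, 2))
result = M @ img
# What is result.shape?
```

(2, 5, 2)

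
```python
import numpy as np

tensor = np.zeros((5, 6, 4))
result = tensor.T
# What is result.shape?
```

(4, 6, 5)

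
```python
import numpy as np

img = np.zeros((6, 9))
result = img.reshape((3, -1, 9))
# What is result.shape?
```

(3, 2, 9)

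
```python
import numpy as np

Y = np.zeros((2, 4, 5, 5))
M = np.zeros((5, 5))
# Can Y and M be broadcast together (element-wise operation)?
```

Yes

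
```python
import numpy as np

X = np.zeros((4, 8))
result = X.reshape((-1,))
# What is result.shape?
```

(32,)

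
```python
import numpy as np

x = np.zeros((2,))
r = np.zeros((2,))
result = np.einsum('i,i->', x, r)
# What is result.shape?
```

()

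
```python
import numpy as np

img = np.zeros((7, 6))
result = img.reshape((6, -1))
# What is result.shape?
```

(6, 7)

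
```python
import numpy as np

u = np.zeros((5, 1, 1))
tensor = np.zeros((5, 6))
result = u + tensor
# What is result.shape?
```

(5, 5, 6)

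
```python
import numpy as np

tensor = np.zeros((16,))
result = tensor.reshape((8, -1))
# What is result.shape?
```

(8, 2)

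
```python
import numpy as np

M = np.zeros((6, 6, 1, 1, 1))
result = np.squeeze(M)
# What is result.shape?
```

(6, 6)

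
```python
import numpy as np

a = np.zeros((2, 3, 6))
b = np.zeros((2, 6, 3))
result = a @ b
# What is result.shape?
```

(2, 3, 3)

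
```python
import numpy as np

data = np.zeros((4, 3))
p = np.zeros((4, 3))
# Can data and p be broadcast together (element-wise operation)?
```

Yes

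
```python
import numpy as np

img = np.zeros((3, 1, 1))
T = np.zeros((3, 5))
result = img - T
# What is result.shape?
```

(3, 3, 5)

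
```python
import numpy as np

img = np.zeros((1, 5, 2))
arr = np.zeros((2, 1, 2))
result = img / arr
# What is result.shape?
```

(2, 5, 2)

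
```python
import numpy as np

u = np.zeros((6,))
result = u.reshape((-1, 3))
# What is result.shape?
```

(2, 3)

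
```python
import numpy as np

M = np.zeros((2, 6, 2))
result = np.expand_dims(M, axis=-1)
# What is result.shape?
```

(2, 6, 2, 1)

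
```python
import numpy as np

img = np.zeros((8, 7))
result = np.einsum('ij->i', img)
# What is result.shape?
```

(8,)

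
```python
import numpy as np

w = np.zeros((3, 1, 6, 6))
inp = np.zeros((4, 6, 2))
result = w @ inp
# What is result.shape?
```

(3, 4, 6, 2)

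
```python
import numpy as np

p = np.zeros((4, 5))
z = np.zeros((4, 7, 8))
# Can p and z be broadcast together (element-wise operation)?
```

No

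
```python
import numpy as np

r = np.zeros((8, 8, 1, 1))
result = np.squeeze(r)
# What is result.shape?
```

(8, 8)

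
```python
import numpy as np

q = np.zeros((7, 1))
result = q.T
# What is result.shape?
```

(1, 7)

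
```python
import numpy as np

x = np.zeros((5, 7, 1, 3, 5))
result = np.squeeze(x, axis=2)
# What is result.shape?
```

(5, 7, 3, 5)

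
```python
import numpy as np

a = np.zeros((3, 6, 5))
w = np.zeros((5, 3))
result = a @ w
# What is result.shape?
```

(3, 6, 3)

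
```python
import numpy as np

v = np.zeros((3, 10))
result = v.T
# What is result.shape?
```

(10, 3)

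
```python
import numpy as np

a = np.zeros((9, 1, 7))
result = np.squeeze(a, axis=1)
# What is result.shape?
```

(9, 7)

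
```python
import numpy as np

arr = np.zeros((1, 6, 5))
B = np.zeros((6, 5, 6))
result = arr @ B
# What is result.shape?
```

(6, 6, 6)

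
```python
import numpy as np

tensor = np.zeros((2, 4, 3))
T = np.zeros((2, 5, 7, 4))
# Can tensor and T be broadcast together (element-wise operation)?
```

No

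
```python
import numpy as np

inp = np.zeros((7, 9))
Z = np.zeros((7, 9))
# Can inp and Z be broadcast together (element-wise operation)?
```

Yes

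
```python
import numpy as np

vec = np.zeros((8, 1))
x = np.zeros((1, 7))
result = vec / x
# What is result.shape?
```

(8, 7)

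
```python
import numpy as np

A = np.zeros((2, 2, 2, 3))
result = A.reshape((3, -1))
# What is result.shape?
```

(3, 8)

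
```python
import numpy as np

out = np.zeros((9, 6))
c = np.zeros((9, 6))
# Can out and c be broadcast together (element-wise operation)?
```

Yes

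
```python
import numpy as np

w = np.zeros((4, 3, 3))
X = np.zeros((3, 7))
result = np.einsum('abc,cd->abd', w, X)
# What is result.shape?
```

(4, 3, 7)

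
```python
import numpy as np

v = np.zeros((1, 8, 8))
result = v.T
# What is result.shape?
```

(8, 8, 1)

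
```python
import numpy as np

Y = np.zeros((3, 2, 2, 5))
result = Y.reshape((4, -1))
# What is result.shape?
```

(4, 15)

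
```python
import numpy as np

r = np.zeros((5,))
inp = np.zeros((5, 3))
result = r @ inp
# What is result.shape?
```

(3,)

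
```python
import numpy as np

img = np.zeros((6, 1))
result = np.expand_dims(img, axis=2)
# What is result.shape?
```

(6, 1, 1)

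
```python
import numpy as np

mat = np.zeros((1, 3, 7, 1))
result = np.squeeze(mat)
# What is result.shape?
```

(3, 7)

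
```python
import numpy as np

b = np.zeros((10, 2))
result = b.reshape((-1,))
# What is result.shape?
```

(20,)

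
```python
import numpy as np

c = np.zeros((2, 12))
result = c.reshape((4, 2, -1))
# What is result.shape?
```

(4, 2, 3)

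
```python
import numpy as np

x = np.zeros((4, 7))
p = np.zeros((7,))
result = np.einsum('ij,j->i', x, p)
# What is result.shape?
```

(4,)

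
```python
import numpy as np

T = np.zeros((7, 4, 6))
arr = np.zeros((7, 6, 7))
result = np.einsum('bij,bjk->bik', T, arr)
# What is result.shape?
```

(7, 4, 7)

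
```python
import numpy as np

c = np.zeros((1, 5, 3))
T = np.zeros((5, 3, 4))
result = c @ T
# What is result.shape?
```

(5, 5, 4)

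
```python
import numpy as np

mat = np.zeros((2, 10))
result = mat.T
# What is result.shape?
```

(10, 2)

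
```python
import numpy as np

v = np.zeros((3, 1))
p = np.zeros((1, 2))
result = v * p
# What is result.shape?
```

(3, 2)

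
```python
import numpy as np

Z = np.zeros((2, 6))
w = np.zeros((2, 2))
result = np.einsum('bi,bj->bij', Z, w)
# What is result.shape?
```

(2, 6, 2)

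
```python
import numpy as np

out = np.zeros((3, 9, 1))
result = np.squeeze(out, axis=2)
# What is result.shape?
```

(3, 9)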